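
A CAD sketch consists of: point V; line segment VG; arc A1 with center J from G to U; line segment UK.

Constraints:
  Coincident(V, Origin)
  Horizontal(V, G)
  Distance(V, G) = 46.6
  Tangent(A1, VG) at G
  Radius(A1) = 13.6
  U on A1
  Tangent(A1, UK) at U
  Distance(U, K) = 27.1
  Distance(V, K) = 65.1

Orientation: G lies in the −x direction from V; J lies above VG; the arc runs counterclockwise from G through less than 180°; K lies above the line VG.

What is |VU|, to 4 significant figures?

40.25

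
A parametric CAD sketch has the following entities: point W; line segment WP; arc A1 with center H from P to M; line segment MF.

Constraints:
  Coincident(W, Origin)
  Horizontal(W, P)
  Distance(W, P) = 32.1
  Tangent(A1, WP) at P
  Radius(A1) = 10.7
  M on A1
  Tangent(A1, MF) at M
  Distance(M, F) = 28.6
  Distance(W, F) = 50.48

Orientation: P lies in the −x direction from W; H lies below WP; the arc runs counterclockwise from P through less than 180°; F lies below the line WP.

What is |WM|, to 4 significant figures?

44.47

Checks: |HM| = 10.70 ✓; ∠(HM, MF) = 90.00° ✓; |MF| = 28.60 ✓; |WF| = 50.48 ✓.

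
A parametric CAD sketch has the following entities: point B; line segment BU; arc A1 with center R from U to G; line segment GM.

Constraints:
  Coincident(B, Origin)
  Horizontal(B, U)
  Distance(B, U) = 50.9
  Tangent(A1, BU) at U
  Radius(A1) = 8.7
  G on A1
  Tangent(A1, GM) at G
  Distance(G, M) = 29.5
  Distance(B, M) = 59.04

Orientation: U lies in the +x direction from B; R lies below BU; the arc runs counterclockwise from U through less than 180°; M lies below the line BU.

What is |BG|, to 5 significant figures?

43.254

B is at the origin; B and U share the same y with |BU| = 50.9 and U on the +x side, so U = (50.900, 0.0000). The tangent condition forces RU to be normal to BU, so R = U + (0, -8.7) = (50.900, -8.7000). Since RG ⟂ GM (tangency), |RM| = √(8.7² + 29.5²) = 30.756 regardless of where G sits on A1. So M lies on both circle(B, 59.04) and circle(R, 30.756); the below-BU intersection is M = (44.513, -38.786). G is the foot of the tangent from M: G = (42.226, -9.3744).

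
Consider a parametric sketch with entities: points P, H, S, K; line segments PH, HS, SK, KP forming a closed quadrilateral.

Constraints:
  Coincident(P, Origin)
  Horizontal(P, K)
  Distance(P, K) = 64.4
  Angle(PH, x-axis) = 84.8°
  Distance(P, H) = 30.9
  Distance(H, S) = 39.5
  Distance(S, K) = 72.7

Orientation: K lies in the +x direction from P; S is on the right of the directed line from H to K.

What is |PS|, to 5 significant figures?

10.744

P is at the origin; P and K share the same y with |PK| = 64.4 and K in +x, so K = (64.4, 0). PH runs at 84.8° with |PH| = 30.9, so H = (2.8005, 30.773). S is determined by |HS| = 39.5 and |SK| = 72.7 together: it lies at the intersection of circle(H, 39.5) and circle(K, 72.7). With |HK| = 68.858, the foot of the radical line on HK is 7.3805 from H and the perpendicular offset is √(39.5² − 7.3805²) = 38.804. Taking the right-of-HK solution: S = (-7.9387, -7.2393).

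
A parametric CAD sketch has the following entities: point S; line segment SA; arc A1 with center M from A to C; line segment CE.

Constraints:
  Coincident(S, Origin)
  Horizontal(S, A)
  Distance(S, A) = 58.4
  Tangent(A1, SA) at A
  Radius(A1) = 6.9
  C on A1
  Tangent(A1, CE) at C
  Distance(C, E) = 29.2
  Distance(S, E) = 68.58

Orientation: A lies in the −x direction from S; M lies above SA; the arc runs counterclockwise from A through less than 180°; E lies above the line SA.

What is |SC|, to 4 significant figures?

52.33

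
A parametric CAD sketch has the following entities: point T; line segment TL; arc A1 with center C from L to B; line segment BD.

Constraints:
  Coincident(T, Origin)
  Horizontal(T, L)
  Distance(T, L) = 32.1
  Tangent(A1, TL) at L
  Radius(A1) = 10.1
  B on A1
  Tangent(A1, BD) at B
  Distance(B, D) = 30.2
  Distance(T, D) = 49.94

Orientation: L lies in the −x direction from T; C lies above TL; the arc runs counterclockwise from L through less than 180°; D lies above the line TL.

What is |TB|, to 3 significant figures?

25.2

Checks: |TL| = 32.10 ✓; |CB| = 10.10 ✓; ∠(CB, BD) = 90.00° ✓; |BD| = 30.20 ✓; |TD| = 49.94 ✓.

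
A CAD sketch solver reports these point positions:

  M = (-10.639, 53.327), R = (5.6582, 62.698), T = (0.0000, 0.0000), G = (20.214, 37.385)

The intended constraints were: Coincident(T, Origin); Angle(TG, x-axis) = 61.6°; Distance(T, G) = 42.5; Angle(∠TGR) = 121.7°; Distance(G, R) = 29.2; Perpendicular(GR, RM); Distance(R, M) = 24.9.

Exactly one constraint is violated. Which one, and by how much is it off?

Distance(R, M) = 24.9 — off by 6.10.

T = (0.00, 0.00) ✓; TG at 61.60° ✓; |TG| = 42.50 ✓; ∠TGR = 121.7° ✓; |GR| = 29.20 ✓; ∠(GR, RM) = 90.00° ✓; |RM| = 18.80 ✗.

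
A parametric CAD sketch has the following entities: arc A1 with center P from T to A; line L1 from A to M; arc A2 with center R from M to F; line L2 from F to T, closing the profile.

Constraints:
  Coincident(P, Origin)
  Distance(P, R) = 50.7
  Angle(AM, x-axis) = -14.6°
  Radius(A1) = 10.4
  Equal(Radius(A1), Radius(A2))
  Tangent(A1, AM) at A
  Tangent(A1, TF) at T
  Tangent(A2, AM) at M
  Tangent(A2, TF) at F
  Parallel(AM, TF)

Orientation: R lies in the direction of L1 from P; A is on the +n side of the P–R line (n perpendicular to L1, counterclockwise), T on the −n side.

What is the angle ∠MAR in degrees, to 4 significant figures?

11.59°

The slot axis is L1's direction at -14.6°, so u = (cos -14.6°, sin -14.6°) = (0.9677, -0.2521) and n = (−sin -14.6°, cos -14.6°) = (0.2521, 0.9677). P is at the origin and R lies 50.7 along u from P, so R = 50.7·u = (49.06, -12.78). Tangency of A1 to both parallel lines with radius 10.4 puts A and T at P ± 10.4·n: A = (2.622, 10.06), T = (-2.622, -10.06). Equal radii place M and F the same way about R: M = R + 10.4·n = (51.68, -2.716), F = R − 10.4·n = (46.44, -22.84). Then cos ∠MAR = AM·AR / (|AM||AR|), giving 11.59°.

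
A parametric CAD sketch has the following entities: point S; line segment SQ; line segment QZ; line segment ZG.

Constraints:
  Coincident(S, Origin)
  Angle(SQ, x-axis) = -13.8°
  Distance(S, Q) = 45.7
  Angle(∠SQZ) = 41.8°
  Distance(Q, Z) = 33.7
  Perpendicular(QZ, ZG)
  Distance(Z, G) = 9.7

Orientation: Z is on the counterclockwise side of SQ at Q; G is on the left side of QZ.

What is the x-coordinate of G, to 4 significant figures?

17.34

∠SQZ = 41.8°, so QZ runs at -13.8° + (180° − 41.8°) = 124.4° from the x-axis; with |QZ| = 33.7, Z = Q + 33.7·(cos 124.4°, sin 124.4°) = (25.34, 16.91). QZ is perpendicular to ZG; with |ZG| = 9.7 on the left of QZ, G = Z + 9.7·(-0.8251, -0.5650) = (17.34, 11.43). So G.x = 17.34.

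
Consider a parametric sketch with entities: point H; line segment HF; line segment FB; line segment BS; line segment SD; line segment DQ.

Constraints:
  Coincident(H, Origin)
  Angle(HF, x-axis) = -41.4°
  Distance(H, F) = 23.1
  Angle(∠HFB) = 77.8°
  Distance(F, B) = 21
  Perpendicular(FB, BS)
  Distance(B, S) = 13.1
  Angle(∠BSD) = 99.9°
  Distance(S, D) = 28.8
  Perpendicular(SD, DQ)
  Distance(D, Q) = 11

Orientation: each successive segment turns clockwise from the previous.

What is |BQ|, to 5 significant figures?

31.111

∠BSD = 99.9° gives SD at 46.300° from the x-axis; with |SD| = 28.8, D = (12.548, 3.6275). SD is perpendicular to DQ, so DQ runs at -43.700°; with |DQ| = 11.0, Q = (20.501, -3.9722). Then |BQ| = |Q − B| = 31.111.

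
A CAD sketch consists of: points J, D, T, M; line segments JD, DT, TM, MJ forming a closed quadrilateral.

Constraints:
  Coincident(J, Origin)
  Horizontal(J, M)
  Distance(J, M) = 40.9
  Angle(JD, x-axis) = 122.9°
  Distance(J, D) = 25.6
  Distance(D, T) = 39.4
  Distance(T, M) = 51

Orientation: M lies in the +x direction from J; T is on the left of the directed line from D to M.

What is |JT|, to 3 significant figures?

48.6

Checks: |DT| = 39.40 ✓; |TM| = 51.00 ✓.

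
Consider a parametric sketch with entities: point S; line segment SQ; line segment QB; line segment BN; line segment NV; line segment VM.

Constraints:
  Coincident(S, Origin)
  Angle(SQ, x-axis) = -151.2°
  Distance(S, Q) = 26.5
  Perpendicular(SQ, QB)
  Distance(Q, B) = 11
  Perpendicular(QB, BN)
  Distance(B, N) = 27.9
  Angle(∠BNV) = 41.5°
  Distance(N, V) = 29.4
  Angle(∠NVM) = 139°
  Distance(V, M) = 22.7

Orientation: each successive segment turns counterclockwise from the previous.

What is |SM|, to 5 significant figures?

44.179

S is at the origin; SQ runs at -151.2° with length 26.5, so Q = (-23.222, -12.766). SQ is perpendicular to QB, so QB runs at -61.200°; with |QB| = 11.0, B = (-17.923, -22.406). The perpendicularity gives BN at right angles to QB, so BN runs at 28.800°; with |BN| = 27.9, N = (6.5261, -8.9649). ∠BNV = 41.5° gives NV at 167.30° from the x-axis; with |NV| = 29.4, V = (-22.155, -2.5014). ∠NVM = 139.0° gives VM at -151.70° from the x-axis; with |VM| = 22.7, M = (-42.141, -13.263). Then |SM| = |M − S| = 44.179.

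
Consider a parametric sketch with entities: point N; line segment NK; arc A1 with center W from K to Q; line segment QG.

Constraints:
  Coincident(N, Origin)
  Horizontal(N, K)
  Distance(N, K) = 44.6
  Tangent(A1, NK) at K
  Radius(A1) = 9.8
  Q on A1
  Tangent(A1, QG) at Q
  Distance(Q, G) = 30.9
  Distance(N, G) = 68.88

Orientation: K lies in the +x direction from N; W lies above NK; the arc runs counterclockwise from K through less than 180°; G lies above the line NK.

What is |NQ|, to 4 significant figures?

55.18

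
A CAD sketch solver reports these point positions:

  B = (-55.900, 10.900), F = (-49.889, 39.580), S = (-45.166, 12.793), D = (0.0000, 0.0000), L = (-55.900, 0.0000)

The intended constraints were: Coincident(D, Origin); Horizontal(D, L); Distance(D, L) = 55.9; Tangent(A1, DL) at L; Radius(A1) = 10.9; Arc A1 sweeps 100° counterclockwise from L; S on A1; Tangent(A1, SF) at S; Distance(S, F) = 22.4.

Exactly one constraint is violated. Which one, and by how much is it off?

Distance(S, F) = 22.4 — off by 4.80.

D = (0.00, 0.00) ✓; D.y = 0.00, L.y = 0.00 ✓; |DL| = 55.90 ✓; ∠(BL, LD) = 90.00° ✓; |BL| = 10.90 ✓; bearing(B→S) − bearing(B→L) = 100.0° ✓; |BS| = 10.90 ✓; ∠(BS, SF) = 90.00° ✓; |SF| = 27.20 ✗.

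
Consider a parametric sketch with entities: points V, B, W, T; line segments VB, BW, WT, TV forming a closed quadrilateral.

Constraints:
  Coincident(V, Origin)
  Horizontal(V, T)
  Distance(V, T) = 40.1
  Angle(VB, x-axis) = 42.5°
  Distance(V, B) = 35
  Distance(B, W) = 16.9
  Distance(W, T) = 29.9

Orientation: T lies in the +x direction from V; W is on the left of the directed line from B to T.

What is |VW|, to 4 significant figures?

51.14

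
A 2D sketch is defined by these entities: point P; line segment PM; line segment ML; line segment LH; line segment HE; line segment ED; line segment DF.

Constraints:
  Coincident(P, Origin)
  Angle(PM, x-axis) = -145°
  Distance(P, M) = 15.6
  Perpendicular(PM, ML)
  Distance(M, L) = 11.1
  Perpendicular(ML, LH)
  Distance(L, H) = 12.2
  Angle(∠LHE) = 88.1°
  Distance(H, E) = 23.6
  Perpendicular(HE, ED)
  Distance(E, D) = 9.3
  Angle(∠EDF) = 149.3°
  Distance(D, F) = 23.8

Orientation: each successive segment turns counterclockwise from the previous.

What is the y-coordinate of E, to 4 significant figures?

7.830

P is at the origin; PM runs at -145.0° with length 15.6, so M = (-12.78, -8.948). The perpendicularity gives ML at right angles to PM, so ML runs at -55.00°; with |ML| = 11.1, L = (-6.412, -18.04). The perpendicularity gives LH at right angles to ML, so LH runs at 35.00°; with |LH| = 12.2, H = (3.582, -11.04). ∠LHE = 88.1° gives HE at 126.9° from the x-axis; with |HE| = 23.6, E = (-10.59, 7.830). So E.y = 7.830.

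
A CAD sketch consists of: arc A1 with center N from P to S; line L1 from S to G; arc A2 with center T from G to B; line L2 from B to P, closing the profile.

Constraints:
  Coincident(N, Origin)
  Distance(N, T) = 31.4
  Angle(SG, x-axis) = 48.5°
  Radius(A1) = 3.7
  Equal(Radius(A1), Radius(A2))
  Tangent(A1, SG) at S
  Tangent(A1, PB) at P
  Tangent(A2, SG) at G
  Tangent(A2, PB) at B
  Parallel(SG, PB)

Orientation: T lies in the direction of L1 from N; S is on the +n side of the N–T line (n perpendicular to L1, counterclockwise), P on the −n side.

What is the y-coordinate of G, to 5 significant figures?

25.969

The slot axis is L1's direction at 48.5°, so u = (cos 48.5°, sin 48.5°) = (0.66262, 0.74896) and n = (−sin 48.5°, cos 48.5°) = (-0.74896, 0.66262). N is at the origin and T lies 31.4 along u from N, so T = 31.4·u = (20.806, 23.517). Tangency of A1 to both parallel lines with radius 3.7 puts S and P at N ± 3.7·n: S = (-2.7711, 2.4517), P = (2.7711, -2.4517). Equal radii place G and B the same way about T: G = T + 3.7·n = (18.035, 25.969), B = T − 3.7·n = (23.577, 21.066). So G.y = 25.969.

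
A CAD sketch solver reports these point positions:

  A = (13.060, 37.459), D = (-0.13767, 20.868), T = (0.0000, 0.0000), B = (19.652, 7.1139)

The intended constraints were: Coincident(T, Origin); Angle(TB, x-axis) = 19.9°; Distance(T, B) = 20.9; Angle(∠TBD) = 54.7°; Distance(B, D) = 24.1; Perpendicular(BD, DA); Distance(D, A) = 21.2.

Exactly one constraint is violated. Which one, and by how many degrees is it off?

Perpendicular(BD, DA) — off by 3.70°.

T = (0.00, 0.00) ✓; TB at 19.90° ✓; |TB| = 20.90 ✓; ∠TBD = 54.70° ✓; |BD| = 24.10 ✓; ∠(BD, DA) = 93.70° ✗; |DA| = 21.20 ✓.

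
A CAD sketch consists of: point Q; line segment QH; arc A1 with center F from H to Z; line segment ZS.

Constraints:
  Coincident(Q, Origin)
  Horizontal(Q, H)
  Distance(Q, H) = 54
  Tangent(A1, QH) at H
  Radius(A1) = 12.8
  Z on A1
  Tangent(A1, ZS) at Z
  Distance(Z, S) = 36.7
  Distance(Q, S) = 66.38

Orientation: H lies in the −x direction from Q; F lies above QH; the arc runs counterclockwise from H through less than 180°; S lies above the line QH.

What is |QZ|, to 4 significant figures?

43.40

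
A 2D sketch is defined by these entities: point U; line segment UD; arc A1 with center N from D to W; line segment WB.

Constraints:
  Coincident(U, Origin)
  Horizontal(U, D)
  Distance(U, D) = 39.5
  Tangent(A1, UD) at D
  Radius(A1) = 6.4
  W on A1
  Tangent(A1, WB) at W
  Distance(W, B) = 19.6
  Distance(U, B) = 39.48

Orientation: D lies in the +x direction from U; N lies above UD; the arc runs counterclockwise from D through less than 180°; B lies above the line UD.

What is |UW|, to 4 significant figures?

45.43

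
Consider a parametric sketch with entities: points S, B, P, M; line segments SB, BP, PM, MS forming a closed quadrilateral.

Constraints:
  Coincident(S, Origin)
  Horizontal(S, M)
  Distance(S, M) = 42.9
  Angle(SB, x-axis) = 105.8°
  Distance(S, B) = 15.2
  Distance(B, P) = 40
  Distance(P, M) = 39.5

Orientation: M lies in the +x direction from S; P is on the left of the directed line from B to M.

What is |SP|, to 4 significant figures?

47.02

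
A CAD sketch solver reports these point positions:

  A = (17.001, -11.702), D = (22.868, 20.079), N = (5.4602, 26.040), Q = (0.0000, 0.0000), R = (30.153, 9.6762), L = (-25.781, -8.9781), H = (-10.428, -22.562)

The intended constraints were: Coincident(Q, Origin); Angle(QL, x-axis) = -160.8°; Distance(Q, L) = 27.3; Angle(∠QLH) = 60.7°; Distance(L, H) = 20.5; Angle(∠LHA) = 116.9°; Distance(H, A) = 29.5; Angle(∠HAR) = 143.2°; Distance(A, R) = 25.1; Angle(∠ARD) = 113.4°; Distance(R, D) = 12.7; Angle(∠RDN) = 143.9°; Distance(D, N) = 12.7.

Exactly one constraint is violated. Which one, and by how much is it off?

Distance(D, N) = 12.7 — off by 5.70.

Q = (0.00, 0.00) ✓; QL at -160.8° ✓; |QL| = 27.30 ✓; ∠QLH = 60.70° ✓; |LH| = 20.50 ✓; ∠LHA = 116.9° ✓; |HA| = 29.50 ✓; ∠HAR = 143.2° ✓; |AR| = 25.10 ✓; ∠ARD = 113.4° ✓; |RD| = 12.70 ✓; ∠RDN = 143.9° ✓; |DN| = 18.40 ✗.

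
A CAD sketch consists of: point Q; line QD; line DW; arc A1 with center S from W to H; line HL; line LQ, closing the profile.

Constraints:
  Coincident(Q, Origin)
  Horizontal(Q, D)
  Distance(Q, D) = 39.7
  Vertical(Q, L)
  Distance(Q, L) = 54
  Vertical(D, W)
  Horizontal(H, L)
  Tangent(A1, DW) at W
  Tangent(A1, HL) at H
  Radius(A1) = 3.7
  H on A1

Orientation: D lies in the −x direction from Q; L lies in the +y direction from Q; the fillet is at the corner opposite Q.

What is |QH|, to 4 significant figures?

64.90

Q is at the origin; QD is horizontal with |QD| = 39.7 and D on the −x side, so D = (-39.70, 0.000). QL is vertical with |QL| = 54.0 and L on the +y side, so L = (0.000, 54.00). The virtual corner opposite Q is at (-39.70, 54.00). The tangent condition forces SW to be normal to DW and the tangent condition forces SH to be normal to HL, with radius 3.7, so the center S sits 3.7 in from both sides at S = (-36.00, 50.30). That places the tangent points at W = (-39.70, 50.30) on DW and H = (-36.00, 54.00) on HL. Then |QH| = |H − Q| = 64.90.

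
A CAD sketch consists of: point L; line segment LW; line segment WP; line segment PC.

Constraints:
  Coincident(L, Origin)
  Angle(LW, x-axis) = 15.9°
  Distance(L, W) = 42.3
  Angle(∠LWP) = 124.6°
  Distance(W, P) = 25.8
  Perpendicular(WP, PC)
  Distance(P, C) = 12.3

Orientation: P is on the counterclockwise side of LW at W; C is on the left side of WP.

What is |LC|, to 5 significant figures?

54.673

L is at the origin; LW runs at 15.9° with length 42.3, so W = 42.3·(cos 15.9°, sin 15.9°) = (40.682, 11.588). ∠LWP = 124.6°, so WP runs at 15.9° + (180° − 124.6°) = 71.300° from the x-axis; with |WP| = 25.8, P = W + 25.8·(cos 71.300°, sin 71.300°) = (48.953, 36.027). The perpendicularity gives PC at right angles to WP; with |PC| = 12.3 on the left of WP, C = P + 12.3·(-0.94721, 0.32061) = (37.303, 39.970). Then |LC| = |C − L| = 54.673.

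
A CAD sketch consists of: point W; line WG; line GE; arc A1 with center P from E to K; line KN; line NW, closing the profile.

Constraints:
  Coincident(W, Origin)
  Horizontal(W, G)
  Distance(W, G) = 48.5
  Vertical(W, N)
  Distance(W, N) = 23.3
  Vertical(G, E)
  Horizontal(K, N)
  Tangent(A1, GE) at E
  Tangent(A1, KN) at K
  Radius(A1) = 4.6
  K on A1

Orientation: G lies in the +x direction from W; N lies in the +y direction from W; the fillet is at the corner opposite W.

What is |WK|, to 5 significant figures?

49.700

The virtual corner opposite W is at (48.500, 23.300). The tangent condition forces PE to be normal to GE and tangency of A1 to KN means the radius PK is perpendicular to KN, with radius 4.6, so the center P sits 4.6 in from both sides at P = (43.900, 18.700). That places the tangent points at E = (48.500, 18.700) on GE and K = (43.900, 23.300) on KN. Then |WK| = |K − W| = 49.700.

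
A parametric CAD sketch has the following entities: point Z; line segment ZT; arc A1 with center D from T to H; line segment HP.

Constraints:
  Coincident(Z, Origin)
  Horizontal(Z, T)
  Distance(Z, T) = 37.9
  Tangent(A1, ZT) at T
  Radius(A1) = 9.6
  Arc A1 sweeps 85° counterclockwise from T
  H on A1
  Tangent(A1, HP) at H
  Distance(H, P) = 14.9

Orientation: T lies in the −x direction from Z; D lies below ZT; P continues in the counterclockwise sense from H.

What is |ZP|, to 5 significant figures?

54.176

On A1, T sits at bearing 90° from D; an 85° counterclockwise sweep puts H at bearing 175°, so H = D + 9.6·(cos 175°, sin 175°) = (-47.463, -8.7633). Tangency of A1 to HP means the radius DH is perpendicular to HP, so HP runs along (−sin 175°, cos 175°); with |HP| = 14.9, P = (-48.762, -23.607). Then |ZP| = |P − Z| = 54.176.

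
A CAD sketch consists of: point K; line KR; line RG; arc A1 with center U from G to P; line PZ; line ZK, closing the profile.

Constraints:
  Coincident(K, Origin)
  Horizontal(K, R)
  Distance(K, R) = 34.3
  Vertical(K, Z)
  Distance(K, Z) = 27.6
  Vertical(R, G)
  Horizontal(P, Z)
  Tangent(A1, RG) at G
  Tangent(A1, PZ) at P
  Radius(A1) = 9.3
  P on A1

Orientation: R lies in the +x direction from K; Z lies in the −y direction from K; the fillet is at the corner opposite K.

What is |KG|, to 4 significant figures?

38.88

K is at the origin; KR is horizontal with |KR| = 34.3 and R on the +x side, so R = (34.30, 0.000). K and Z share the same x with |KZ| = 27.6 and Z on the −y side, so Z = (0.000, -27.60). The virtual corner opposite K is at (34.30, -27.60). A1 meets RG tangentially, so UG is at right angles to RG and the tangent condition forces UP to be normal to PZ, with radius 9.3, so the center U sits 9.3 in from both sides at U = (25.00, -18.30). That places the tangent points at G = (34.30, -18.30) on RG and P = (25.00, -27.60) on PZ. Then |KG| = |G − K| = 38.88.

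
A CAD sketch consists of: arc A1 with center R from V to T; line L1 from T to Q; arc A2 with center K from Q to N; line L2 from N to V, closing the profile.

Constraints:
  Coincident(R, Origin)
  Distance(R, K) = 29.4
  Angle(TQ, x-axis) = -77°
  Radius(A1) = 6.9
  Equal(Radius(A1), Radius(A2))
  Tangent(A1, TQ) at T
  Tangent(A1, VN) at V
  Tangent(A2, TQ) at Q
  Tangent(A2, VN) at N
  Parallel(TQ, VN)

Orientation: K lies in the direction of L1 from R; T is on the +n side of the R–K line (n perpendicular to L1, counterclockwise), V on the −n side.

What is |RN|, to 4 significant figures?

30.20

Tangency of A1 to both parallel lines with radius 6.9 puts T and V at R ± 6.9·n: T = (6.723, 1.552), V = (-6.723, -1.552). Equal radii place Q and N the same way about K: Q = K + 6.9·n = (13.34, -27.09), N = K − 6.9·n = (-0.1096, -30.20). Then |RN| = |N − R| = 30.20.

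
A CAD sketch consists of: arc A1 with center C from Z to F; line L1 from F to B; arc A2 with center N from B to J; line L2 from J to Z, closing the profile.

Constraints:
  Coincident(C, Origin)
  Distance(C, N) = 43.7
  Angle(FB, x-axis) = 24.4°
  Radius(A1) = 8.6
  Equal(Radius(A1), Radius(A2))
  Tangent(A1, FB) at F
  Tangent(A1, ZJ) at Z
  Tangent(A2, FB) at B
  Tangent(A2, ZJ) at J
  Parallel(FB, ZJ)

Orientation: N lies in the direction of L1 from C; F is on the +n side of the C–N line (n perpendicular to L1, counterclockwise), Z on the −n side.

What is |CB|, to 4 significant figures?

44.54

Tangency of A1 to both parallel lines with radius 8.6 puts F and Z at C ± 8.6·n: F = (-3.553, 7.832), Z = (3.553, -7.832). Equal radii place B and J the same way about N: B = N + 8.6·n = (36.24, 25.88), J = N − 8.6·n = (43.35, 10.22). Then |CB| = |B − C| = 44.54.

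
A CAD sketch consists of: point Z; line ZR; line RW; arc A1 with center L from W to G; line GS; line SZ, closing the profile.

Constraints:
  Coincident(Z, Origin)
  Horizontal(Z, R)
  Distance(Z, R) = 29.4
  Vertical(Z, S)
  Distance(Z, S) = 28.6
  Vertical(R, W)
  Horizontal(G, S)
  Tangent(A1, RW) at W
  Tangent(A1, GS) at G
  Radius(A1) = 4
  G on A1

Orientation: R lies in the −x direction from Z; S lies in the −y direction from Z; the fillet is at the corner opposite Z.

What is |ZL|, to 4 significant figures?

35.36

Z is at the origin; Z and R share the same y with |ZR| = 29.4 and R on the −x side, so R = (-29.40, 0.000). Z and S share the same x with |ZS| = 28.6 and S on the −y side, so S = (0.000, -28.60). The virtual corner opposite Z is at (-29.40, -28.60). The tangent condition forces LW to be normal to RW and A1 meets GS tangentially, so LG is at right angles to GS, with radius 4.0, so the center L sits 4.0 in from both sides at L = (-25.40, -24.60). Then |ZL| = |L − Z| = 35.36.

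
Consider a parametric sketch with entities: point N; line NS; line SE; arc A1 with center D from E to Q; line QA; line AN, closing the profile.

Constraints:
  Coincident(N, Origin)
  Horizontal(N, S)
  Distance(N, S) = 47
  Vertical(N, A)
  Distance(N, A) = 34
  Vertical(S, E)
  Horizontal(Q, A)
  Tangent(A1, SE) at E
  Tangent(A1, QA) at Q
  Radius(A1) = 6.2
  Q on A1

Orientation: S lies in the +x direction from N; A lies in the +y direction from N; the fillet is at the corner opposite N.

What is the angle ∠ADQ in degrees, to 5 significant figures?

81.359°

The virtual corner opposite N is at (47.000, 34.000). The tangent condition forces DE to be normal to SE and the tangent condition forces DQ to be normal to QA, with radius 6.2, so the center D sits 6.2 in from both sides at D = (40.800, 27.800). That places the tangent points at E = (47.000, 27.800) on SE and Q = (40.800, 34.000) on QA. Then cos ∠ADQ = DA·DQ / (|DA||DQ|), giving 81.359°.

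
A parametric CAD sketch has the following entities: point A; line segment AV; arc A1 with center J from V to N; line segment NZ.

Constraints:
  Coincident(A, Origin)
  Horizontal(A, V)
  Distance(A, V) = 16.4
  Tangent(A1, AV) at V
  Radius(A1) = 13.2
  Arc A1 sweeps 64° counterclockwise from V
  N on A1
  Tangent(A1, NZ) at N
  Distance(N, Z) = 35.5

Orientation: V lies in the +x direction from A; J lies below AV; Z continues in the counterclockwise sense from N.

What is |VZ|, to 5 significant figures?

47.941

A is at the origin; AV is horizontal with |AV| = 16.4 and V on the +x side, so V = (16.400, 0.0000). Since A1 is tangent to AV there, JV ⟂ AV, so J = V + (0, -13.2) = (16.400, -13.200). On A1, V sits at bearing 90° from J; a 64° counterclockwise sweep puts N at bearing 154°, so N = J + 13.2·(cos 154°, sin 154°) = (4.5359, -7.4135). Tangency of A1 to NZ means the radius JN is perpendicular to NZ, so NZ runs along (−sin 154°, cos 154°); with |NZ| = 35.5, Z = (-11.026, -39.321). Then |VZ| = |Z − V| = 47.941.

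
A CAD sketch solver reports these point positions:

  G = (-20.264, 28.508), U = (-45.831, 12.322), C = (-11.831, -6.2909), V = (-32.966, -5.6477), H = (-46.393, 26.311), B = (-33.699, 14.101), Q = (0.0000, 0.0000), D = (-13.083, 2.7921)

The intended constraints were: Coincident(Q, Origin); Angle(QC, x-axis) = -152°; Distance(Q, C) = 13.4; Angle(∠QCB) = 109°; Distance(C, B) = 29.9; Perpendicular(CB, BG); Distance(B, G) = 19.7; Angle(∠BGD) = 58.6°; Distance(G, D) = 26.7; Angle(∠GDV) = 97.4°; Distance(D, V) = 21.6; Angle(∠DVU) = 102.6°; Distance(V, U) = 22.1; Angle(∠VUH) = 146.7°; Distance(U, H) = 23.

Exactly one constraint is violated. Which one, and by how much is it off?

Distance(U, H) = 23 — off by 9.00.

Q = (0.00, 0.00) ✓; QC at -152.0° ✓; |QC| = 13.40 ✓; ∠QCB = 109.0° ✓; |CB| = 29.90 ✓; ∠(CB, BG) = 90.00° ✓; |BG| = 19.70 ✓; ∠BGD = 58.60° ✓; |GD| = 26.70 ✓; ∠GDV = 97.40° ✓; |DV| = 21.60 ✓; ∠DVU = 102.6° ✓; |VU| = 22.10 ✓; ∠VUH = 146.7° ✓; |UH| = 14.00 ✗.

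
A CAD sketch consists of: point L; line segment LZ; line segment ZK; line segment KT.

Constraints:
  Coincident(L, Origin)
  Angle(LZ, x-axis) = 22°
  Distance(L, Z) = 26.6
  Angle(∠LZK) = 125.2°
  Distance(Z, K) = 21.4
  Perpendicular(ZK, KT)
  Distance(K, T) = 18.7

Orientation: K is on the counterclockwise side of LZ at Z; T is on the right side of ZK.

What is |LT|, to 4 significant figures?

54.63

L is at the origin; LZ runs at 22.0° with length 26.6, so Z = 26.6·(cos 22.0°, sin 22.0°) = (24.66, 9.965). ∠LZK = 125.2°, so ZK runs at 22.0° + (180° − 125.2°) = 76.80° from the x-axis; with |ZK| = 21.4, K = Z + 21.4·(cos 76.80°, sin 76.80°) = (29.55, 30.80). ZK is perpendicular to KT; with |KT| = 18.7 on the right of ZK, T = K + 18.7·(0.9736, -0.2284) = (47.76, 26.53). Then |LT| = |T − L| = 54.63.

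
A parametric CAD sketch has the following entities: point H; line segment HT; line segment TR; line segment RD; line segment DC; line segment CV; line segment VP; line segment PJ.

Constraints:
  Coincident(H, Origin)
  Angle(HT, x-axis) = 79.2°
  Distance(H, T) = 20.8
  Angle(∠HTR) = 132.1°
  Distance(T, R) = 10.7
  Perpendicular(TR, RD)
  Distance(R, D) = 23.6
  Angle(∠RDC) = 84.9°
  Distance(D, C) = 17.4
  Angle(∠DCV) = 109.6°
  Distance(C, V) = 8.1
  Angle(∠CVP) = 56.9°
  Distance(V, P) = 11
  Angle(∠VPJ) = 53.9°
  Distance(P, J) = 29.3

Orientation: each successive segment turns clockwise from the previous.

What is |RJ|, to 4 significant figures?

47.75

∠CVP = 56.9° gives VP at 12.70° from the x-axis; with |VP| = 11.0, P = (14.61, 6.208). ∠VPJ = 53.9° gives PJ at -113.4° from the x-axis; with |PJ| = 29.3, J = (2.976, -20.68). Then |RJ| = |J − R| = 47.75.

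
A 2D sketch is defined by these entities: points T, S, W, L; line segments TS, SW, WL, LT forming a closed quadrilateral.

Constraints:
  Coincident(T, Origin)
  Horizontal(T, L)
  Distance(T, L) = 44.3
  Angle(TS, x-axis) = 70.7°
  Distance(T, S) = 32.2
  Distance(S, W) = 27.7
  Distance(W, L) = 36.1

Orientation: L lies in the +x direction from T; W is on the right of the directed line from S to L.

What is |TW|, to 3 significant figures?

8.76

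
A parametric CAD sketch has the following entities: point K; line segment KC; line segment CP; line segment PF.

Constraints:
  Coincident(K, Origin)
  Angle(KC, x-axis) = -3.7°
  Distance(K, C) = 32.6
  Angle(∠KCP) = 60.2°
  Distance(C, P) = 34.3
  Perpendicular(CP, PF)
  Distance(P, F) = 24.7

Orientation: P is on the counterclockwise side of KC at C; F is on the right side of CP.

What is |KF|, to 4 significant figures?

55.99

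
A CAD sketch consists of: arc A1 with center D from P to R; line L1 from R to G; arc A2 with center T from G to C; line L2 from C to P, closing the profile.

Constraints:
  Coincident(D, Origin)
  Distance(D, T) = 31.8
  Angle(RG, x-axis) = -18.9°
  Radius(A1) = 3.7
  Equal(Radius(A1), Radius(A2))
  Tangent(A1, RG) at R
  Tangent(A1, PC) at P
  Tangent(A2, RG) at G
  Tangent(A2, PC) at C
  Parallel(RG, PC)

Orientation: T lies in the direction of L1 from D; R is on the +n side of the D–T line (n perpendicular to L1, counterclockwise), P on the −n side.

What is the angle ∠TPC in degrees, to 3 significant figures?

6.64°

The slot axis is L1's direction at -18.9°, so u = (cos -18.9°, sin -18.9°) = (0.946, -0.324) and n = (−sin -18.9°, cos -18.9°) = (0.324, 0.946). D is at the origin and T lies 31.8 along u from D, so T = 31.8·u = (30.1, -10.3). Tangency of A1 to both parallel lines with radius 3.7 puts R and P at D ± 3.7·n: R = (1.20, 3.50), P = (-1.20, -3.50). Equal radii place G and C the same way about T: G = T + 3.7·n = (31.3, -6.80), C = T − 3.7·n = (28.9, -13.8). Then cos ∠TPC = PT·PC / (|PT||PC|), giving 6.64°.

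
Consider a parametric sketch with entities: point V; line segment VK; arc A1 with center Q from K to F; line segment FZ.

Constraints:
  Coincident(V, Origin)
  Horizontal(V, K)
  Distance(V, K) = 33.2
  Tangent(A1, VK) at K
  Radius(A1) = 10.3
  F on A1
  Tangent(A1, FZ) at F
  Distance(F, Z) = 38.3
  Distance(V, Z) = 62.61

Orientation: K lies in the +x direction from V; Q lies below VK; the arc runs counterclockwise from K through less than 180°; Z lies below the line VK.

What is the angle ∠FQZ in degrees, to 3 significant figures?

74.9°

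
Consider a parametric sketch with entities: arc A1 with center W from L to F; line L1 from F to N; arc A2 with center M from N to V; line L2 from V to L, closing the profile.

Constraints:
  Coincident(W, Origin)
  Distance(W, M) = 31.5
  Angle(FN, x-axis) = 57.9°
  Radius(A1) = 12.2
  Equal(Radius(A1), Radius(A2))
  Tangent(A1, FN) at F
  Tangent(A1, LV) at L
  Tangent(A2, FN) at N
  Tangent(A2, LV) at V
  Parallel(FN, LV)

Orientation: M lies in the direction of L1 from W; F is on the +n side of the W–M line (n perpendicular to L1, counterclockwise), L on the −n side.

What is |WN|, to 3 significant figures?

33.8

The slot axis is L1's direction at 57.9°, so u = (cos 57.9°, sin 57.9°) = (0.531, 0.847) and n = (−sin 57.9°, cos 57.9°) = (-0.847, 0.531). W is at the origin and M lies 31.5 along u from W, so M = 31.5·u = (16.7, 26.7). Tangency of A1 to both parallel lines with radius 12.2 puts F and L at W ± 12.2·n: F = (-10.3, 6.48), L = (10.3, -6.48). Equal radii place N and V the same way about M: N = M + 12.2·n = (6.40, 33.2), V = M − 12.2·n = (27.1, 20.2). Then |WN| = |N − W| = 33.8.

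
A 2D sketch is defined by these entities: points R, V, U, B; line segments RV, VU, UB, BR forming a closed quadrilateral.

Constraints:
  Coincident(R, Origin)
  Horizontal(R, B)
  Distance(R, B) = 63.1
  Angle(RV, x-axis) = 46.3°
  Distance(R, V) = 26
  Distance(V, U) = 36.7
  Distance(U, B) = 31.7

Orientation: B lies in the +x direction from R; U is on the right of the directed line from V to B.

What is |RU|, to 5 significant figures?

37.304

R is at the origin; R and B share the same y with |RB| = 63.1 and B in +x, so B = (63.1, 0). RV runs at 46.3° with |RV| = 26.0, so V = (17.963, 18.797). U is determined by |VU| = 36.7 and |UB| = 31.7 together: it lies at the intersection of circle(V, 36.7) and circle(B, 31.7). With |VB| = 48.895, the foot of the radical line on VB is 27.945 from V and the perpendicular offset is √(36.7² − 27.945²) = 23.790. Taking the right-of-VB solution: U = (34.614, -13.908).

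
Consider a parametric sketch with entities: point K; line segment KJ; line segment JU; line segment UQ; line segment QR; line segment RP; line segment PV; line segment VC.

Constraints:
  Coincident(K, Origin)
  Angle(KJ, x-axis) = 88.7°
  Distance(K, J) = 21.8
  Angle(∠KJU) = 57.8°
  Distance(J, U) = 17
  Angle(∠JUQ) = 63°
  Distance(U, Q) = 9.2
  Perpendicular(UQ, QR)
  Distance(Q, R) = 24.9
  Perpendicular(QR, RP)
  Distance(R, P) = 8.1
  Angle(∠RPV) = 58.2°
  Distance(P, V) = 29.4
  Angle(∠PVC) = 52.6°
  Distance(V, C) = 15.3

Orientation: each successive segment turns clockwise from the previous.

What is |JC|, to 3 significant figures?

14.3

K is at the origin; KJ runs at 88.7° with length 21.8, so J = (0.495, 21.8). ∠KJU = 57.8° gives JU at -33.5° from the x-axis; with |JU| = 17.0, U = (14.7, 12.4). ∠JUQ = 63.0° gives UQ at -150° from the x-axis; with |UQ| = 9.2, Q = (6.66, 7.88). The perpendicularity gives QR at right angles to UQ, so QR runs at 120°; with |QR| = 24.9, R = (-5.60, 29.6). QR ⟂ RP, so RP runs at 29.5°; with |RP| = 8.1, P = (1.45, 33.5). ∠RPV = 58.2° gives PV at -92.3° from the x-axis; with |PV| = 29.4, V = (0.272, 4.17). ∠PVC = 52.6° gives VC at 140° from the x-axis; with |VC| = 15.3, C = (-11.5, 13.9). Then |JC| = |C − J| = 14.3.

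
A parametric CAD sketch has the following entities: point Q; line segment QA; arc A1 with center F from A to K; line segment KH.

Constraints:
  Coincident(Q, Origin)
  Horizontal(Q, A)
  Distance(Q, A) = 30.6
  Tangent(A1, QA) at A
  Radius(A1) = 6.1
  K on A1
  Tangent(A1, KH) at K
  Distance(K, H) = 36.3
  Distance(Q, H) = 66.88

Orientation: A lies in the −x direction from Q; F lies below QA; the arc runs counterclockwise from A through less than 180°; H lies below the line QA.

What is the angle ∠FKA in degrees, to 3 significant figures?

69.1°

Checks: Q.y = 0.00, A.y = 0.00 ✓; |FK| = 6.100 ✓; ∠(FK, KH) = 90.00° ✓; |KH| = 36.30 ✓; |QH| = 66.88 ✓.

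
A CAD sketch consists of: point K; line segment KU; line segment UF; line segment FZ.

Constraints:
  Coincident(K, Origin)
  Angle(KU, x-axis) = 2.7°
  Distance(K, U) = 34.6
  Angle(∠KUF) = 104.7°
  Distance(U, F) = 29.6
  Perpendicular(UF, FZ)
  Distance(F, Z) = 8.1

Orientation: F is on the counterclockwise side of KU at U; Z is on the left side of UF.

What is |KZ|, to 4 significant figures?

46.01

∠KUF = 104.7°, so UF runs at 2.7° + (180° − 104.7°) = 78.00° from the x-axis; with |UF| = 29.6, F = U + 29.6·(cos 78.00°, sin 78.00°) = (40.72, 30.58). UF ⟂ FZ; with |FZ| = 8.1 on the left of UF, Z = F + 8.1·(-0.9781, 0.2079) = (32.79, 32.27). Then |KZ| = |Z − K| = 46.01.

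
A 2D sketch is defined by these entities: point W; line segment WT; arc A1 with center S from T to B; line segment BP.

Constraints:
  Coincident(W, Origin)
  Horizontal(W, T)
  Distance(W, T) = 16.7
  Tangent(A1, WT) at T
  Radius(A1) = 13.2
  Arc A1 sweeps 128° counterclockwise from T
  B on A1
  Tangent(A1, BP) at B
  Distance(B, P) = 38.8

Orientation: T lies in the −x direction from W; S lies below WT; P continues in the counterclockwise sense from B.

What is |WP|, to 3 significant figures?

52.0

W is at the origin; W and T share the same y with |WT| = 16.7 and T on the −x side, so T = (-16.7, 0.00). The tangent condition forces ST to be normal to WT, so S = T + (0, -13.2) = (-16.7, -13.2). On A1, T sits at bearing 90° from S; a 128° counterclockwise sweep puts B at bearing 218°, so B = S + 13.2·(cos 218°, sin 218°) = (-27.1, -21.3). Tangency of A1 to BP means the radius SB is perpendicular to BP, so BP runs along (−sin 218°, cos 218°); with |BP| = 38.8, P = (-3.21, -51.9). Then |WP| = |P − W| = 52.0.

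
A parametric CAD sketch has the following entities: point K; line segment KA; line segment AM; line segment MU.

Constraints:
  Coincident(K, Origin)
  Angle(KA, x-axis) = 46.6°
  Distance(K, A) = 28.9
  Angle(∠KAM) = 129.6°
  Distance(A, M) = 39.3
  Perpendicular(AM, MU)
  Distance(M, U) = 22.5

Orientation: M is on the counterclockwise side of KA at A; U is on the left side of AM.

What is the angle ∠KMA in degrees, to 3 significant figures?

21.1°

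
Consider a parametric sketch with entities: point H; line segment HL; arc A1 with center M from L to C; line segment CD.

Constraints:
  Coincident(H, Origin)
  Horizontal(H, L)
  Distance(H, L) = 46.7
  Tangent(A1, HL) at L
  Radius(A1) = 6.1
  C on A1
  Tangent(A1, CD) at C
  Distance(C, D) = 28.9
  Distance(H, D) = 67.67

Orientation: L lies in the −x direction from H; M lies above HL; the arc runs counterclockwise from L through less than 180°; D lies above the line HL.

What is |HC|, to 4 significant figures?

42.94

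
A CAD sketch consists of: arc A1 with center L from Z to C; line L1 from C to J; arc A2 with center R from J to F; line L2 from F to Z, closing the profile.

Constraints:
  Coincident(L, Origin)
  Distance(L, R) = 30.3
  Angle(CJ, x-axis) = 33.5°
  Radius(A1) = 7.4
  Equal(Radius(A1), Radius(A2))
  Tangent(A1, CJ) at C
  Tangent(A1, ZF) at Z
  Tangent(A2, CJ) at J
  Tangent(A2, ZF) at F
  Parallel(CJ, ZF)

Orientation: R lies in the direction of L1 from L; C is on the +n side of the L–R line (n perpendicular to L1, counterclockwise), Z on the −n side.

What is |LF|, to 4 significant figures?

31.19

The slot axis is L1's direction at 33.5°, so u = (cos 33.5°, sin 33.5°) = (0.8339, 0.5519) and n = (−sin 33.5°, cos 33.5°) = (-0.5519, 0.8339). L is at the origin and R lies 30.3 along u from L, so R = 30.3·u = (25.27, 16.72). Tangency of A1 to both parallel lines with radius 7.4 puts C and Z at L ± 7.4·n: C = (-4.084, 6.171), Z = (4.084, -6.171). Equal radii place J and F the same way about R: J = R + 7.4·n = (21.18, 22.89), F = R − 7.4·n = (29.35, 10.55). Then |LF| = |F − L| = 31.19.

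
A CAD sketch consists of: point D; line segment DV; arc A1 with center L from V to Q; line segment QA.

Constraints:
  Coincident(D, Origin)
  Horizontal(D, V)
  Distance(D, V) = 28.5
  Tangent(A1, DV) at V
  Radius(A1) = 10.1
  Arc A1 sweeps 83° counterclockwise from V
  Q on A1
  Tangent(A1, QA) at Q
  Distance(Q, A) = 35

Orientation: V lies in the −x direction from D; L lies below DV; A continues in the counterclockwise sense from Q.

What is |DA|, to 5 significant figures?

61.096

D is at the origin; D and V share the same y with |DV| = 28.5 and V on the −x side, so V = (-28.500, 0.0000). A1 meets DV tangentially, so LV is at right angles to DV, so L = V + (0, -10.1) = (-28.500, -10.100). On A1, V sits at bearing 90° from L; an 83° counterclockwise sweep puts Q at bearing 173°, so Q = L + 10.1·(cos 173°, sin 173°) = (-38.525, -8.8691). Tangency of A1 to QA means the radius LQ is perpendicular to QA, so QA runs along (−sin 173°, cos 173°); with |QA| = 35.0, A = (-42.790, -43.608). Then |DA| = |A − D| = 61.096.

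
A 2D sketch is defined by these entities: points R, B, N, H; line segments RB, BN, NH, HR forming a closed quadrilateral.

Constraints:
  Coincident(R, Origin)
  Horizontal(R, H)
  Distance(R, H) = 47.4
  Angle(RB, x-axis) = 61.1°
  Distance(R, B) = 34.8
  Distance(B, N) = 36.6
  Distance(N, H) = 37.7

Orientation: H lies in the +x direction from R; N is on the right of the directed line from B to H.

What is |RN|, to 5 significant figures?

11.511

R is at the origin; RH is horizontal with |RH| = 47.4 and H in +x, so H = (47.4, 0). RB runs at 61.1° with |RB| = 34.8, so B = (16.818, 30.466). N is determined by |BN| = 36.6 and |NH| = 37.7 together: it lies at the intersection of circle(B, 36.6) and circle(H, 37.7). With |BH| = 43.167, the foot of the radical line on BH is 20.637 from B and the perpendicular offset is √(36.6² − 20.637²) = 30.227. Taking the right-of-BH solution: N = (10.105, -5.5129).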